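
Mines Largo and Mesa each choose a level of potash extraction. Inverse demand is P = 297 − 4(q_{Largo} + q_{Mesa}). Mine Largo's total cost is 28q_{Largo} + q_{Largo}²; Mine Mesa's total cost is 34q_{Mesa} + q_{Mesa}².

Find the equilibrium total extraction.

38

Mine Largo's profit: π = q_{Largo}(297 − 4(q_{Largo} + q_{Mesa})) − 28q_{Largo} − q_{Largo}².
∂π/∂q_{Largo} = 269 − 10q_{Largo} − 4q_{Mesa} = 0, so q_{Largo} = 26.9 − 0.4q_{Mesa}.
By the same steps for Mesa: q_{Mesa} = 26.3 − 0.4q_{Largo}.
Substituting the second reaction function into the first: q_{Largo} = 26.9 − 0.4(26.3 − 0.4q_{Largo}), which gives 0.84q_{Largo} = 16.38 ⇒ q_{Largo} = 19.5.
Then q_{Mesa} = 26.3 − 0.4·19.5 = 18.5.
Total extraction: 19.5 + 18.5 = 38.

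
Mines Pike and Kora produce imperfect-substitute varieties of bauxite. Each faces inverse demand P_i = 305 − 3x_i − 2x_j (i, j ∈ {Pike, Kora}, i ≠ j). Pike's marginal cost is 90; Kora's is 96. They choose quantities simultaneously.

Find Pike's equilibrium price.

171.75

Mine Pike's profit: π = x_{Pike}(305 − 3x_{Pike} − 2x_{Kora}) − 90x_{Pike}.
∂π/∂x_{Pike} = 215 − 6x_{Pike} − 2x_{Kora} = 0 ⇒ x_{Pike} = 215/6 − (1/3)x_{Kora}.
Similarly x_{Kora} = 209/6 − (1/3)x_{Pike}.
Plugging x_{Kora} into Pike's best response: x_{Pike} = 215/6 − (1/3)(209/6 − (1/3)x_{Pike}) ⇒ (8/9)x_{Pike} = 218/9, so x_{Pike} = 27.25.
Then x_{Kora} = 209/6 − (1/3)·27.25 = 25.75.
P_{Pike} = 305 − 3·27.25 − 2·25.75 = 171.75.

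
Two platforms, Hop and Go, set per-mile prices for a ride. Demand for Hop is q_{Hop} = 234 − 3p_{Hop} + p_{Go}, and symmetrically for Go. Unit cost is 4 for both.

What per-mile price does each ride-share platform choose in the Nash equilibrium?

49.2

Hop's profit: π = (p_{Hop} − 4)(234 − 3p_{Hop} + p_{Go}).
∂π/∂p_{Hop} = 246 − 6p_{Hop} + p_{Go} = 0 ⇒ p_{Hop} = 41 + (1/6)p_{Go}.
By symmetry p_{Go} = p_{Hop}; substituting into the reaction function, (5/6)p_{Hop} = 41 and p_{Hop} = 49.2.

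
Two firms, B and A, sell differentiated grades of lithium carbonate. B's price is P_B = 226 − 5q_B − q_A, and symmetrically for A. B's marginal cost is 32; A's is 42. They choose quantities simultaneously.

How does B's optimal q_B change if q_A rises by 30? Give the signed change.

Firm B's profit: π = q_B(226 − 5q_B − q_A) − 32q_B.
∂π/∂q_B = 194 − 10q_B − q_A = 0 ⇒ q_B = 19.4 − 0.1q_A.
The reaction-function slope is −0.1, so a 30-unit rise in q_A moves q_B by −0.1 × 30 = −3. B's best response falls — the actions are strategic substitutes.

-3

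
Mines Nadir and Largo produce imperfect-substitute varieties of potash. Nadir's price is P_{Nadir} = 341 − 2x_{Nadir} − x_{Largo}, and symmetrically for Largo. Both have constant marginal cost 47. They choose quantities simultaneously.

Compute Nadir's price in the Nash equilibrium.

164.6

Mine Nadir's profit: π = x_{Nadir}(341 − 2x_{Nadir} − x_{Largo}) − 47x_{Nadir}.
∂π/∂x_{Nadir} = 294 − 4x_{Nadir} − x_{Largo} = 0 ⇒ x_{Nadir} = 73.5 − 0.25x_{Largo}.
By symmetry x_{Largo} = x_{Nadir}; substituting into the reaction function, 1.25x_{Nadir} = 73.5 and x_{Nadir} = 58.8.
P_{Nadir} = 341 − 2·58.8 − 58.8 = 164.6.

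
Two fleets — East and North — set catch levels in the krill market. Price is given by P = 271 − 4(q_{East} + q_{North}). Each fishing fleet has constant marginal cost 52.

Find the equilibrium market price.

Fishing fleet East's profit: π = q_{East}(271 − 4(q_{East} + q_{North})) − 52q_{East}.
∂π/∂q_{East} = 219 − 8q_{East} − 4q_{North} = 0, so q_{East} = 27.375 − 0.5q_{North}.
By symmetry q_{North} = q_{East}; substituting into the reaction function, 1.5q_{East} = 27.375 and q_{East} = 18.25.
Equilibrium price: P = 271 − 4·36.5 = 125.

125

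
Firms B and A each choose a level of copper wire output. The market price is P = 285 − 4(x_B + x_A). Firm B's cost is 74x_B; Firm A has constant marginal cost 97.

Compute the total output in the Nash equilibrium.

Firm B's profit: π = x_B(285 − 4(x_B + x_A)) − 74x_B.
∂π/∂x_B = 211 − 8x_B − 4x_A = 0, so x_B = 26.375 − 0.5x_A.
By the same steps for A: x_A = 23.5 − 0.5x_B.
Plugging x_A into B's best response: x_B = 26.375 − 0.5(23.5 − 0.5x_B) ⇒ 0.75x_B = 14.625, so x_B = 19.5.
Then x_A = 23.5 − 0.5·19.5 = 13.75.
Total output: 19.5 + 13.75 = 33.25.

33.25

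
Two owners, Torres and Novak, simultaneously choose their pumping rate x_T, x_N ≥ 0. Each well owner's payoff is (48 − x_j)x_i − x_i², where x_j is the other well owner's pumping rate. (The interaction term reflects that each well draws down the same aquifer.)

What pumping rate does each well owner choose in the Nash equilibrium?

Torres's payoff is (48 − x_N)x_T − x_T².
∂π/∂x_T = 48 − x_N − 2x_T = 0, so x_T = 24 − 0.5x_N.
By symmetry x_N = x_T; substituting into the reaction function, 1.5x_T = 24 and x_T = 16.

16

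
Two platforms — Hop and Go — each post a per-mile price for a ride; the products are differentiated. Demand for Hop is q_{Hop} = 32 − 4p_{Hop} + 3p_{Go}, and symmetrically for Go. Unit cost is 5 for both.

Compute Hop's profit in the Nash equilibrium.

Hop's profit: π = (p_{Hop} − 5)(32 − 4p_{Hop} + 3p_{Go}).
∂π/∂p_{Hop} = 52 − 8p_{Hop} + 3p_{Go} = 0 ⇒ p_{Hop} = 6.5 + 0.375p_{Go}.
Setting p_{Hop} = p_{Go} in the reaction function: p_{Hop} = 6.5 + 0.375p_{Hop}, so p_{Hop} = 6.5 / 0.625 = 10.4.
q_{Hop} = 32 − 4·10.4 + 3·10.4 = 21.6.
Profit = (10.4 − 5)·21.6 = 116.64.

116.64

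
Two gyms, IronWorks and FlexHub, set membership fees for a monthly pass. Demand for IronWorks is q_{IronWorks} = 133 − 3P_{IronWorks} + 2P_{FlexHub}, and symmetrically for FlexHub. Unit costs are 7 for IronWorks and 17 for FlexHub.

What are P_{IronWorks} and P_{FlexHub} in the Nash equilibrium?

40.375, 44.125

IronWorks's profit: π = (P_{IronWorks} − 7)(133 − 3P_{IronWorks} + 2P_{FlexHub}).
∂π/∂P_{IronWorks} = 154 − 6P_{IronWorks} + 2P_{FlexHub} = 0 ⇒ P_{IronWorks} = 77/3 + (1/3)P_{FlexHub}.
Similarly P_{FlexHub} = 92/3 + (1/3)P_{IronWorks}.
Plugging P_{FlexHub} into IronWorks's best response: P_{IronWorks} = 77/3 + (1/3)(92/3 + (1/3)P_{IronWorks}) ⇒ (8/9)P_{IronWorks} = 323/9, so P_{IronWorks} = 40.375.
Then P_{FlexHub} = 92/3 + (1/3)·40.375 = 44.125.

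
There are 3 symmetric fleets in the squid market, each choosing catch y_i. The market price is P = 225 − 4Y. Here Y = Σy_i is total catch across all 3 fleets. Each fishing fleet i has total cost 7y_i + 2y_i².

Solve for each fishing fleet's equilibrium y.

A representative fishing fleet's profit is π_i = y_i(225 − 4Y) − 7y_i − 2y_i², with Y = y_i + Σ_{j≠i} y_j.
First-order condition: 218 − 12y_i − 4Σ_{j≠i} y_j = 0.
In a symmetric equilibrium every fishing fleet chooses the same y, so Σ_{j≠i} y_j = 2y. The condition becomes 218 − 20y = 0, giving y = 218/20 = 10.9.

10.9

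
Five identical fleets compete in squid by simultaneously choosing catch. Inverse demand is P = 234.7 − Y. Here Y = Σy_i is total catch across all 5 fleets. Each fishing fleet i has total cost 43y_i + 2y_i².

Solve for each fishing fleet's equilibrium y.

19.17

A representative fishing fleet's profit is π_i = y_i(234.7 − Y) − 43y_i − 2y_i², with Y = y_i + Σ_{j≠i} y_j.
First-order condition: 191.7 − 6y_i − Σ_{j≠i} y_j = 0.
Imposing symmetry (y_j = y for all j) turns Σ_{j≠i} y_j into 4y, so 191.7 = 10y and y = 19.17.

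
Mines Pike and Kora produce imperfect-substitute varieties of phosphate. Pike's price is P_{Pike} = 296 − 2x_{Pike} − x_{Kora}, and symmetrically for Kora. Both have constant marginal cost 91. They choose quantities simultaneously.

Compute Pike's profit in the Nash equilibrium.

Mine Pike's profit: π = x_{Pike}(296 − 2x_{Pike} − x_{Kora}) − 91x_{Pike}.
∂π/∂x_{Pike} = 205 − 4x_{Pike} − x_{Kora} = 0 ⇒ x_{Pike} = 51.25 − 0.25x_{Kora}.
The game is symmetric, so in equilibrium x_{Kora} = x_{Pike}: the reaction function gives 1.25x_{Pike} = 51.25, hence x_{Pike} = 41.
P_{Pike} = 296 − 2·41 − 41 = 173.
Profit = (173 − 91)·41 = 3362.

3362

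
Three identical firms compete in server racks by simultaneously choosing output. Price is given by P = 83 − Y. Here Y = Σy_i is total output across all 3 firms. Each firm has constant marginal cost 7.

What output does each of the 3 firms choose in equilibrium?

19

A representative firm's profit is π_i = y_i(83 − Y) − 7y_i, with Y = y_i + Σ_{j≠i} y_j.
First-order condition: 76 − 2y_i − Σ_{j≠i} y_j = 0.
With identical firms, set every y_j = y: then 76 − 2y − 2y = 0, i.e. y = 76/4 = 19.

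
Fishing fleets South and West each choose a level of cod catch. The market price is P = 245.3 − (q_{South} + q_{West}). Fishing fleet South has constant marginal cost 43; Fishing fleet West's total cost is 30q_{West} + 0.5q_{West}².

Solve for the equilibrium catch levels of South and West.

Fishing fleet South's profit: π = q_{South}(245.3 − (q_{South} + q_{West})) − 43q_{South}.
∂π/∂q_{South} = 202.3 − 2q_{South} − q_{West} = 0, so q_{South} = 101.15 − 0.5q_{West}.
For West: ∂π/∂q_{West} = 215.3 − 3q_{West} − q_{South} = 0 ⇒ q_{West} = 2153/30 − (1/3)q_{South}.
Solving the two reaction functions simultaneously: (1 − (−0.5)(−1/3))q_{South} = 101.15 − 0.5·(2153/30), so (5/6)q_{South} = 979/15 and q_{South} = 78.32.
Then q_{West} = 2153/30 − (1/3)·78.32 = 45.66.

78.32, 45.66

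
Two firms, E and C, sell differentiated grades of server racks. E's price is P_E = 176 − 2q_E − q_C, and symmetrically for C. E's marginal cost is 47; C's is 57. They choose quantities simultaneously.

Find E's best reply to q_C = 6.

30.75

Firm E's profit: π = q_E(176 − 2q_E − q_C) − 47q_E.
∂π/∂q_E = 129 − 4q_E − q_C = 0 ⇒ q_E = 32.25 − 0.25q_C.
At q_C = 6: q_E = 32.25 − 0.25·6 = 30.75.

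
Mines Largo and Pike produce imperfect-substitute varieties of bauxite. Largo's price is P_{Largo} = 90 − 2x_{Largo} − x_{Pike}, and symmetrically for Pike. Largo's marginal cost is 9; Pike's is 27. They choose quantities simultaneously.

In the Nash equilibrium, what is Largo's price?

Mine Largo's profit: π = x_{Largo}(90 − 2x_{Largo} − x_{Pike}) − 9x_{Largo}.
∂π/∂x_{Largo} = 81 − 4x_{Largo} − x_{Pike} = 0 ⇒ x_{Largo} = 20.25 − 0.25x_{Pike}.
Similarly x_{Pike} = 15.75 − 0.25x_{Largo}.
Substituting the second reaction function into the first: x_{Largo} = 20.25 − 0.25(15.75 − 0.25x_{Largo}), which gives 0.9375x_{Largo} = 16.3125 ⇒ x_{Largo} = 17.4.
Then x_{Pike} = 15.75 − 0.25·17.4 = 11.4.
P_{Largo} = 90 − 2·17.4 − 11.4 = 43.8.

43.8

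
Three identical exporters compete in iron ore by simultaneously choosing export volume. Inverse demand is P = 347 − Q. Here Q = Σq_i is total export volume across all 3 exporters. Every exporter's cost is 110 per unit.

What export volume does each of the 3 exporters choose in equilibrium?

59.25

A representative exporter's profit is π_i = q_i(347 − Q) − 110q_i, with Q = q_i + Σ_{j≠i} q_j.
First-order condition: 237 − 2q_i − Σ_{j≠i} q_j = 0.
Imposing symmetry (q_j = q for all j) turns Σ_{j≠i} q_j into 2q, so 237 = 4q and q = 59.25.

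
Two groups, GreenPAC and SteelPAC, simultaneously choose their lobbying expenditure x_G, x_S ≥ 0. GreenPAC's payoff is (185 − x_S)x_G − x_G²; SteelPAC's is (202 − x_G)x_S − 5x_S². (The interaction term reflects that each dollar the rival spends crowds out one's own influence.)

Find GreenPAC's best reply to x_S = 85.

Expanding GreenPAC's payoff: 185x_G − x_Sx_G − x_G².
∂π/∂x_G = 185 − x_S − 2x_G = 0, so x_G = 92.5 − 0.5x_S.
At x_S = 85: x_G = 92.5 − 0.5·85 = 50.

50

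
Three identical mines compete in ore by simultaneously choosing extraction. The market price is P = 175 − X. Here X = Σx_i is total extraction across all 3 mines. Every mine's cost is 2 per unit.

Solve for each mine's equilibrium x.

A representative mine's profit is π_i = x_i(175 − X) − 2x_i, with X = x_i + Σ_{j≠i} x_j.
First-order condition: 173 − 2x_i − Σ_{j≠i} x_j = 0.
Imposing symmetry (x_j = x for all j) turns Σ_{j≠i} x_j into 2x, so 173 = 4x and x = 43.25.

43.25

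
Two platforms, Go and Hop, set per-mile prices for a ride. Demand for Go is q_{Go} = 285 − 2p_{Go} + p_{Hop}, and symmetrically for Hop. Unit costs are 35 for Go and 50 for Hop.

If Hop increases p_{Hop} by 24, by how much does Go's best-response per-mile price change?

6

Go's profit: π = (p_{Go} − 35)(285 − 2p_{Go} + p_{Hop}).
∂π/∂p_{Go} = 355 − 4p_{Go} + p_{Hop} = 0 ⇒ p_{Go} = 88.75 + 0.25p_{Hop}.
The reaction-function slope is 0.25, so a 24-unit rise in p_{Hop} moves p_{Go} by 0.25 × 24 = 6. Go's best response rises — the actions are strategic complements.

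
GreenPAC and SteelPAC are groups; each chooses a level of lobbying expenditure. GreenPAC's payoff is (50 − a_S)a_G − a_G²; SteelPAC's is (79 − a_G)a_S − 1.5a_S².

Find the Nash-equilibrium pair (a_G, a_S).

Expanding GreenPAC's payoff: 50a_G − a_Sa_G − a_G².
∂π/∂a_G = 50 − a_S − 2a_G = 0, so a_G = 25 − 0.5a_S.
Likewise for SteelPAC: a_S = 79/3 − (1/3)a_G.
Solving the two reaction functions simultaneously: (1 − (−0.5)(−1/3))a_G = 25 − 0.5·(79/3), so (5/6)a_G = 71/6 and a_G = 14.2.
Then a_S = 79/3 − (1/3)·14.2 = 21.6.

14.2, 21.6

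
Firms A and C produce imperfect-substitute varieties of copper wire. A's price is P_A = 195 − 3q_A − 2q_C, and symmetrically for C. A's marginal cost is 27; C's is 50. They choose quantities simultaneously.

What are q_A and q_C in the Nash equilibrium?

22.4375, 16.6875

Firm A's profit: π = q_A(195 − 3q_A − 2q_C) − 27q_A.
∂π/∂q_A = 168 − 6q_A − 2q_C = 0 ⇒ q_A = 28 − (1/3)q_C.
Similarly q_C = 145/6 − (1/3)q_A.
Solving the two reaction functions simultaneously: (1 − (−1/3)(−1/3))q_A = 28 − (1/3)·(145/6), so (8/9)q_A = 359/18 and q_A = 22.4375.
Then q_C = 145/6 − (1/3)·22.4375 = 16.6875.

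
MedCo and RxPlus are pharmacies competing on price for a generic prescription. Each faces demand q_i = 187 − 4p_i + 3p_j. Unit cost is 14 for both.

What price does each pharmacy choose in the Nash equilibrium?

MedCo's profit: π = (p_{MedCo} − 14)(187 − 4p_{MedCo} + 3p_{RxPlus}).
∂π/∂p_{MedCo} = 243 − 8p_{MedCo} + 3p_{RxPlus} = 0 ⇒ p_{MedCo} = 30.375 + 0.375p_{RxPlus}.
By symmetry p_{RxPlus} = p_{MedCo}; substituting into the reaction function, 0.625p_{MedCo} = 30.375 and p_{MedCo} = 48.6.

48.6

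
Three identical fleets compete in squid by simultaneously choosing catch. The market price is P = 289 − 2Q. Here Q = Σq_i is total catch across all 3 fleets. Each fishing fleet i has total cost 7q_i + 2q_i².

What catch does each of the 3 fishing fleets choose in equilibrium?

A representative fishing fleet's profit is π_i = q_i(289 − 2Q) − 7q_i − 2q_i², with Q = q_i + Σ_{j≠i} q_j.
First-order condition: 282 − 8q_i − 2Σ_{j≠i} q_j = 0.
In a symmetric equilibrium every fishing fleet chooses the same q, so Σ_{j≠i} q_j = 2q. The condition becomes 282 − 12q = 0, giving q = 282/12 = 23.5.

23.5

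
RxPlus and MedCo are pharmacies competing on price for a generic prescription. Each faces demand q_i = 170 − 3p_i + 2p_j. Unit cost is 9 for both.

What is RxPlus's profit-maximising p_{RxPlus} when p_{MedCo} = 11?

RxPlus's profit: π = (p_{RxPlus} − 9)(170 − 3p_{RxPlus} + 2p_{MedCo}).
∂π/∂p_{RxPlus} = 197 − 6p_{RxPlus} + 2p_{MedCo} = 0 ⇒ p_{RxPlus} = 197/6 + (1/3)p_{MedCo}.
At p_{MedCo} = 11: p_{RxPlus} = 197/6 + (1/3)·11 = 36.5.

36.5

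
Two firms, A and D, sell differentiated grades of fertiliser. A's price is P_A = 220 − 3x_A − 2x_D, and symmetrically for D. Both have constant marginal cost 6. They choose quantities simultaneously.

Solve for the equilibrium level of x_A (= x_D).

26.75

Firm A's profit: π = x_A(220 − 3x_A − 2x_D) − 6x_A.
∂π/∂x_A = 214 − 6x_A − 2x_D = 0 ⇒ x_A = 107/3 − (1/3)x_D.
Setting x_A = x_D in the reaction function: x_A = 107/3 − (1/3)x_A, so x_A = (107/3) / (4/3) = 26.75.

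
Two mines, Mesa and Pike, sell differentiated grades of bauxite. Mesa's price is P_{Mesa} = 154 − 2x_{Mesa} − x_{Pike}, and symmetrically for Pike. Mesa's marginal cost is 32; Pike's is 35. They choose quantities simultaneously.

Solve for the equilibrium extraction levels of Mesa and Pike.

Mine Mesa's profit: π = x_{Mesa}(154 − 2x_{Mesa} − x_{Pike}) − 32x_{Mesa}.
∂π/∂x_{Mesa} = 122 − 4x_{Mesa} − x_{Pike} = 0 ⇒ x_{Mesa} = 30.5 − 0.25x_{Pike}.
Similarly x_{Pike} = 29.75 − 0.25x_{Mesa}.
Plugging x_{Pike} into Mesa's best response: x_{Mesa} = 30.5 − 0.25(29.75 − 0.25x_{Mesa}) ⇒ 0.9375x_{Mesa} = 23.0625, so x_{Mesa} = 24.6.
Then x_{Pike} = 29.75 − 0.25·24.6 = 23.6.

24.6, 23.6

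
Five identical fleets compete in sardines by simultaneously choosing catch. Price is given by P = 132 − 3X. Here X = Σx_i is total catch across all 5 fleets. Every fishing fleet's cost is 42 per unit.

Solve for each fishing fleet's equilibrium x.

5

A representative fishing fleet's profit is π_i = x_i(132 − 3X) − 42x_i, with X = x_i + Σ_{j≠i} x_j.
First-order condition: 90 − 6x_i − 3Σ_{j≠i} x_j = 0.
Imposing symmetry (x_j = x for all j) turns Σ_{j≠i} x_j into 4x, so 90 = 18x and x = 5.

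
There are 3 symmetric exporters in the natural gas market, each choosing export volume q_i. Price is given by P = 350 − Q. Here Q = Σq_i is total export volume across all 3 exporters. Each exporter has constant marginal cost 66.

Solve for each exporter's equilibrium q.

A representative exporter's profit is π_i = q_i(350 − Q) − 66q_i, with Q = q_i + Σ_{j≠i} q_j.
First-order condition: 284 − 2q_i − Σ_{j≠i} q_j = 0.
In a symmetric equilibrium every exporter chooses the same q, so Σ_{j≠i} q_j = 2q. The condition becomes 284 − 4q = 0, giving q = 284/4 = 71.

71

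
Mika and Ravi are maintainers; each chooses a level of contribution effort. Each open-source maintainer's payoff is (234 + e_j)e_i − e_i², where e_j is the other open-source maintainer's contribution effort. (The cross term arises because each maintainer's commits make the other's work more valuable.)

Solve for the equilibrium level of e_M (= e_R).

234

Mika's payoff is (234 + e_R)e_M − e_M².
∂π/∂e_M = 234 + e_R − 2e_M = 0, so e_M = 117 + 0.5e_R.
By symmetry e_R = e_M; substituting into the reaction function, 0.5e_M = 117 and e_M = 234.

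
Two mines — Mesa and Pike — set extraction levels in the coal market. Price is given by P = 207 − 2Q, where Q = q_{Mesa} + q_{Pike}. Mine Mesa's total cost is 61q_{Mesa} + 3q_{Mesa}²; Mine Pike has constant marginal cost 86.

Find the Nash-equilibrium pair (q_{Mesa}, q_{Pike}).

9.5, 25.5

Mine Mesa's profit: π = q_{Mesa}(207 − 2(q_{Mesa} + q_{Pike})) − 61q_{Mesa} − 3q_{Mesa}².
∂π/∂q_{Mesa} = 146 − 10q_{Mesa} − 2q_{Pike} = 0, so q_{Mesa} = 14.6 − 0.2q_{Pike}.
For Pike: ∂π/∂q_{Pike} = 121 − 4q_{Pike} − 2q_{Mesa} = 0 ⇒ q_{Pike} = 30.25 − 0.5q_{Mesa}.
Solving the two reaction functions simultaneously: (1 − (−0.2)(−0.5))q_{Mesa} = 14.6 − 0.2·30.25, so 0.9q_{Mesa} = 8.55 and q_{Mesa} = 9.5.
Then q_{Pike} = 30.25 − 0.5·9.5 = 25.5.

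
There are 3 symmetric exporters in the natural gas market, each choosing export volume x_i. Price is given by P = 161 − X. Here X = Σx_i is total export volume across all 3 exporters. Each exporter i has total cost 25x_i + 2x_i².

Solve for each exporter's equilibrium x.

A representative exporter's profit is π_i = x_i(161 − X) − 25x_i − 2x_i², with X = x_i + Σ_{j≠i} x_j.
First-order condition: 136 − 6x_i − Σ_{j≠i} x_j = 0.
Imposing symmetry (x_j = x for all j) turns Σ_{j≠i} x_j into 2x, so 136 = 8x and x = 17.

17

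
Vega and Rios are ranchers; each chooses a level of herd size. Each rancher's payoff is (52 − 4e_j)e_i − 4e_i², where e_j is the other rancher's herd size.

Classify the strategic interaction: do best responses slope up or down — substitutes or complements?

strategic substitutes

Vega's payoff is (52 − 4e_R)e_V − 4e_V².
∂π/∂e_V = 52 − 4e_R − 8e_V = 0, so e_V = 6.5 − 0.5e_R.
The best-response slope de_V/de_R = −0.5 < 0: the reaction function is downward-sloping, so the choices are strategic substitutes.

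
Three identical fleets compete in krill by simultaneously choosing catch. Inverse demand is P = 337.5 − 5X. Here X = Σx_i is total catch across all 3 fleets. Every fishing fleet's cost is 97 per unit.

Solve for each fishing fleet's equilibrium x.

A representative fishing fleet's profit is π_i = x_i(337.5 − 5X) − 97x_i, with X = x_i + Σ_{j≠i} x_j.
First-order condition: 240.5 − 10x_i − 5Σ_{j≠i} x_j = 0.
With identical fishing fleets, set every x_j = x: then 240.5 − 10x − 10x = 0, i.e. x = 240.5/20 = 12.025.

12.025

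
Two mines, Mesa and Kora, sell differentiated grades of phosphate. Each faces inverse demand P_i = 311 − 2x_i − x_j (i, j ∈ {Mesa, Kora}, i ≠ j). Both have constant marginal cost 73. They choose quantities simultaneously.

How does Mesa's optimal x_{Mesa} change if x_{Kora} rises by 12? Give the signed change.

Mine Mesa's profit: π = x_{Mesa}(311 − 2x_{Mesa} − x_{Kora}) − 73x_{Mesa}.
∂π/∂x_{Mesa} = 238 − 4x_{Mesa} − x_{Kora} = 0 ⇒ x_{Mesa} = 59.5 − 0.25x_{Kora}.
The reaction-function slope is −0.25, so a 12-unit rise in x_{Kora} moves x_{Mesa} by −0.25 × 12 = −3. Mesa's best response falls — the actions are strategic substitutes.

-3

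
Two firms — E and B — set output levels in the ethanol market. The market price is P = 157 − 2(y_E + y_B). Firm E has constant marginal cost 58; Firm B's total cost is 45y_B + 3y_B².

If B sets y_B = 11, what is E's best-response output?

19.25

Firm E's profit: π = y_E(157 − 2(y_E + y_B)) − 58y_E.
∂π/∂y_E = 99 − 4y_E − 2y_B = 0, so y_E = 24.75 − 0.5y_B.
At y_B = 11: y_E = 24.75 − 0.5·11 = 19.25.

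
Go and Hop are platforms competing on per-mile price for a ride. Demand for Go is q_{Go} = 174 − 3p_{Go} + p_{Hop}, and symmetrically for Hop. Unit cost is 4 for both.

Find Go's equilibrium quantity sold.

99.6

Go's profit: π = (p_{Go} − 4)(174 − 3p_{Go} + p_{Hop}).
∂π/∂p_{Go} = 186 − 6p_{Go} + p_{Hop} = 0 ⇒ p_{Go} = 31 + (1/6)p_{Hop}.
By symmetry p_{Hop} = p_{Go}; substituting into the reaction function, (5/6)p_{Go} = 31 and p_{Go} = 37.2.
q_{Go} = 174 − 3·37.2 + 37.2 = 99.6.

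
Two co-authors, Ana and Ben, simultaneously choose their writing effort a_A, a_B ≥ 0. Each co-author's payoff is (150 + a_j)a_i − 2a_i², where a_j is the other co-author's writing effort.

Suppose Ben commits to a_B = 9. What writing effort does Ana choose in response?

Ana's payoff is (150 + a_B)a_A − 2a_A².
∂π/∂a_A = 150 + a_B − 4a_A = 0, so a_A = 37.5 + 0.25a_B.
At a_B = 9: a_A = 37.5 + 0.25·9 = 39.75.

39.75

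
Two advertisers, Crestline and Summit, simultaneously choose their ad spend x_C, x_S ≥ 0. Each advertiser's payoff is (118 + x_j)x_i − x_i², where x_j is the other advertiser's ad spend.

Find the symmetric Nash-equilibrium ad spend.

118

Crestline's payoff is (118 + x_S)x_C − x_C².
∂π/∂x_C = 118 + x_S − 2x_C = 0, so x_C = 59 + 0.5x_S.
By symmetry x_S = x_C; substituting into the reaction function, 0.5x_C = 59 and x_C = 118.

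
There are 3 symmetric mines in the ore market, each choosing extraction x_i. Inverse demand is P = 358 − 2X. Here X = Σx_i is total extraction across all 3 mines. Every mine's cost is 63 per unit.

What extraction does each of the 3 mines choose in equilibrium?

A representative mine's profit is π_i = x_i(358 − 2X) − 63x_i, with X = x_i + Σ_{j≠i} x_j.
First-order condition: 295 − 4x_i − 2Σ_{j≠i} x_j = 0.
With identical mines, set every x_j = x: then 295 − 4x − 4x = 0, i.e. x = 295/8 = 36.875.

36.875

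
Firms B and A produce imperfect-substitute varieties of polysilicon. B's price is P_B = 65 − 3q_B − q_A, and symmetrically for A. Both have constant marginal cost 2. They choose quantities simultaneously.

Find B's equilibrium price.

29

Firm B's profit: π = q_B(65 − 3q_B − q_A) − 2q_B.
∂π/∂q_B = 63 − 6q_B − q_A = 0 ⇒ q_B = 10.5 − (1/6)q_A.
The game is symmetric, so in equilibrium q_A = q_B: the reaction function gives (7/6)q_B = 10.5, hence q_B = 9.
P_B = 65 − 3·9 − 9 = 29.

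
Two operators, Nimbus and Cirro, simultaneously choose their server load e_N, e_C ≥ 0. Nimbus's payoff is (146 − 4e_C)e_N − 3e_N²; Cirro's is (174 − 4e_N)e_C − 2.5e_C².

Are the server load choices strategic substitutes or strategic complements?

strategic substitutes

Expanding Nimbus's payoff: 146e_N − 4e_Ce_N − 3e_N².
∂π/∂e_N = 146 − 4e_C − 6e_N = 0, so e_N = 73/3 − (2/3)e_C.
The best-response slope de_N/de_C = −2/3 < 0: the reaction function is downward-sloping, so the choices are strategic substitutes.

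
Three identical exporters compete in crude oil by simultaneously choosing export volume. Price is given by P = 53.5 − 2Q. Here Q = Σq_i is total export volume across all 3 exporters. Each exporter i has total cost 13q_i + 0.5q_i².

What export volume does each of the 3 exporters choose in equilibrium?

4.5

A representative exporter's profit is π_i = q_i(53.5 − 2Q) − 13q_i − 0.5q_i², with Q = q_i + Σ_{j≠i} q_j.
First-order condition: 40.5 − 5q_i − 2Σ_{j≠i} q_j = 0.
In a symmetric equilibrium every exporter chooses the same q, so Σ_{j≠i} q_j = 2q. The condition becomes 40.5 − 9q = 0, giving q = 40.5/9 = 4.5.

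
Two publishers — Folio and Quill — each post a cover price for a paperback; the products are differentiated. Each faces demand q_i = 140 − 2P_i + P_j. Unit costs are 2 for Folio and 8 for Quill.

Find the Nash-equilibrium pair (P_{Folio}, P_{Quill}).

Folio's profit: π = (P_{Folio} − 2)(140 − 2P_{Folio} + P_{Quill}).
∂π/∂P_{Folio} = 144 − 4P_{Folio} + P_{Quill} = 0 ⇒ P_{Folio} = 36 + 0.25P_{Quill}.
Similarly P_{Quill} = 39 + 0.25P_{Folio}.
Substituting the second reaction function into the first: P_{Folio} = 36 + 0.25(39 + 0.25P_{Folio}), which gives 0.9375P_{Folio} = 45.75 ⇒ P_{Folio} = 48.8.
Then P_{Quill} = 39 + 0.25·48.8 = 51.2.

48.8, 51.2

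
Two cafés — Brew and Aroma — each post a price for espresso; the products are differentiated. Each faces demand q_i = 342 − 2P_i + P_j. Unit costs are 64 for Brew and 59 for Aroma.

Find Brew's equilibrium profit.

16928

Brew's profit: π = (P_{Brew} − 64)(342 − 2P_{Brew} + P_{Aroma}).
∂π/∂P_{Brew} = 470 − 4P_{Brew} + P_{Aroma} = 0 ⇒ P_{Brew} = 117.5 + 0.25P_{Aroma}.
Similarly P_{Aroma} = 115 + 0.25P_{Brew}.
Substituting the second reaction function into the first: P_{Brew} = 117.5 + 0.25(115 + 0.25P_{Brew}), which gives 0.9375P_{Brew} = 146.25 ⇒ P_{Brew} = 156.
Then P_{Aroma} = 115 + 0.25·156 = 154.
q_{Brew} = 342 − 2·156 + 154 = 184.
Profit = (156 − 64)·184 = 16928.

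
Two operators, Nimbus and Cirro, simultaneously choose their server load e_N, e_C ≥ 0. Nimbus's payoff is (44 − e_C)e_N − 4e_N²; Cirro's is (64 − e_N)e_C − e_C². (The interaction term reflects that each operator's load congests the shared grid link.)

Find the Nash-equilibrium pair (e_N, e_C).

Expanding Nimbus's payoff: 44e_N − e_Ce_N − 4e_N².
∂π/∂e_N = 44 − e_C − 8e_N = 0, so e_N = 5.5 − 0.125e_C.
Likewise for Cirro: e_C = 32 − 0.5e_N.
Substituting the second reaction function into the first: e_N = 5.5 − 0.125(32 − 0.5e_N), which gives 0.9375e_N = 1.5 ⇒ e_N = 1.6.
Then e_C = 32 − 0.5·1.6 = 31.2.

1.6, 31.2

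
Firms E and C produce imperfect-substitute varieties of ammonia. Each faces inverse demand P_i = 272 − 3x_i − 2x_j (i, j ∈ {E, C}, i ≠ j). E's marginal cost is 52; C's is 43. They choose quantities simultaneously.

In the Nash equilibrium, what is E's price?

132.8125

Firm E's profit: π = x_E(272 − 3x_E − 2x_C) − 52x_E.
∂π/∂x_E = 220 − 6x_E − 2x_C = 0 ⇒ x_E = 110/3 − (1/3)x_C.
Similarly x_C = 229/6 − (1/3)x_E.
Substituting the second reaction function into the first: x_E = 110/3 − (1/3)(229/6 − (1/3)x_E), which gives (8/9)x_E = 431/18 ⇒ x_E = 26.9375.
Then x_C = 229/6 − (1/3)·26.9375 = 29.1875.
P_E = 272 − 3·26.9375 − 2·29.1875 = 132.8125.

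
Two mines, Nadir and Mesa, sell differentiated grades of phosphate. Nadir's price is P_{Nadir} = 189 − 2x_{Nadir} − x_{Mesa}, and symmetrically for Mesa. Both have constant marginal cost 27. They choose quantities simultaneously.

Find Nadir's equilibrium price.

91.8

Mine Nadir's profit: π = x_{Nadir}(189 − 2x_{Nadir} − x_{Mesa}) − 27x_{Nadir}.
∂π/∂x_{Nadir} = 162 − 4x_{Nadir} − x_{Mesa} = 0 ⇒ x_{Nadir} = 40.5 − 0.25x_{Mesa}.
The game is symmetric, so in equilibrium x_{Mesa} = x_{Nadir}: the reaction function gives 1.25x_{Nadir} = 40.5, hence x_{Nadir} = 32.4.
P_{Nadir} = 189 − 2·32.4 − 32.4 = 91.8.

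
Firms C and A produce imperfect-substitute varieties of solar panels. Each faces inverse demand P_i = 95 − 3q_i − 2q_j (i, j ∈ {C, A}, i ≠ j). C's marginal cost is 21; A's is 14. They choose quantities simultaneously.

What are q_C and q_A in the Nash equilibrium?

Firm C's profit: π = q_C(95 − 3q_C − 2q_A) − 21q_C.
∂π/∂q_C = 74 − 6q_C − 2q_A = 0 ⇒ q_C = 37/3 − (1/3)q_A.
Similarly q_A = 13.5 − (1/3)q_C.
Substituting the second reaction function into the first: q_C = 37/3 − (1/3)(13.5 − (1/3)q_C), which gives (8/9)q_C = 47/6 ⇒ q_C = 8.8125.
Then q_A = 13.5 − (1/3)·8.8125 = 10.5625.

8.8125, 10.5625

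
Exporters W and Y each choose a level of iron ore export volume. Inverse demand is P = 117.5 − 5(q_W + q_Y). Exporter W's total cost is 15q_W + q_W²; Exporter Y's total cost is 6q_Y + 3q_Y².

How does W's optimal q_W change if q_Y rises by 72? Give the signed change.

Exporter W's profit: π = q_W(117.5 − 5(q_W + q_Y)) − 15q_W − q_W².
∂π/∂q_W = 102.5 − 12q_W − 5q_Y = 0, so q_W = 205/24 − (5/12)q_Y.
The reaction-function slope is −5/12, so a 72-unit rise in q_Y moves q_W by −5/12 × 72 = −30. W's best response falls — the actions are strategic substitutes.

-30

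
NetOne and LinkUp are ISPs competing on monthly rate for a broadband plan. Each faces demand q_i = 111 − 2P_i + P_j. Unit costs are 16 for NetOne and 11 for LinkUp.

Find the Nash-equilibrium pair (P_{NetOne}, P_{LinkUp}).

NetOne's profit: π = (P_{NetOne} − 16)(111 − 2P_{NetOne} + P_{LinkUp}).
∂π/∂P_{NetOne} = 143 − 4P_{NetOne} + P_{LinkUp} = 0 ⇒ P_{NetOne} = 35.75 + 0.25P_{LinkUp}.
Similarly P_{LinkUp} = 33.25 + 0.25P_{NetOne}.
Substituting the second reaction function into the first: P_{NetOne} = 35.75 + 0.25(33.25 + 0.25P_{NetOne}), which gives 0.9375P_{NetOne} = 44.0625 ⇒ P_{NetOne} = 47.
Then P_{LinkUp} = 33.25 + 0.25·47 = 45.

47, 45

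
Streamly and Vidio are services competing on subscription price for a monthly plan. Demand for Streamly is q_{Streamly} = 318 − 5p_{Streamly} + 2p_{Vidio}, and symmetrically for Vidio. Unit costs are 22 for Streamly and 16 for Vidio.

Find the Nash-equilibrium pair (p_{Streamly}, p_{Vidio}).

52.875, 50.375

Streamly's profit: π = (p_{Streamly} − 22)(318 − 5p_{Streamly} + 2p_{Vidio}).
∂π/∂p_{Streamly} = 428 − 10p_{Streamly} + 2p_{Vidio} = 0 ⇒ p_{Streamly} = 42.8 + 0.2p_{Vidio}.
Similarly p_{Vidio} = 39.8 + 0.2p_{Streamly}.
Solving the two reaction functions simultaneously: (1 − (0.2)(0.2))p_{Streamly} = 42.8 + 0.2·39.8, so 0.96p_{Streamly} = 50.76 and p_{Streamly} = 52.875.
Then p_{Vidio} = 39.8 + 0.2·52.875 = 50.375.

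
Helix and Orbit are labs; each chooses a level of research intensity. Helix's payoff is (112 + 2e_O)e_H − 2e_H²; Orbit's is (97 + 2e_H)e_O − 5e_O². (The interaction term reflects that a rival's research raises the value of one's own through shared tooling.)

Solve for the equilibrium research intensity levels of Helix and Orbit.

36.5, 17

Expanding Helix's payoff: 112e_H + 2e_Oe_H − 2e_H².
∂π/∂e_H = 112 + 2e_O − 4e_H = 0, so e_H = 28 + 0.5e_O.
Likewise for Orbit: e_O = 9.7 + 0.2e_H.
Plugging e_O into Helix's best response: e_H = 28 + 0.5(9.7 + 0.2e_H) ⇒ 0.9e_H = 32.85, so e_H = 36.5.
Then e_O = 9.7 + 0.2·36.5 = 17.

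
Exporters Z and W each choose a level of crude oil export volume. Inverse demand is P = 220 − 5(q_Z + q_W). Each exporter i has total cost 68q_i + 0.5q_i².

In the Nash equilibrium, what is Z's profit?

496.375

Exporter Z's profit: π = q_Z(220 − 5(q_Z + q_W)) − 68q_Z − 0.5q_Z².
∂π/∂q_Z = 152 − 11q_Z − 5q_W = 0, so q_Z = 152/11 − (5/11)q_W.
Setting q_Z = q_W in the reaction function: q_Z = 152/11 − (5/11)q_Z, so q_Z = (152/11) / (16/11) = 9.5.
Price P = 220 − 5·19 = 125.
Z's profit: (125 − 68)·9.5 − 0.5(9.5)² = 496.375.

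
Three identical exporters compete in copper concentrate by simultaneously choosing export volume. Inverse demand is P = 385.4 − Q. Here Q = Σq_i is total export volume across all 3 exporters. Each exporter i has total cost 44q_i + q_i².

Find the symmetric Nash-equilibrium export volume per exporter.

56.9

A representative exporter's profit is π_i = q_i(385.4 − Q) − 44q_i − q_i², with Q = q_i + Σ_{j≠i} q_j.
First-order condition: 341.4 − 4q_i − Σ_{j≠i} q_j = 0.
With identical exporters, set every q_j = q: then 341.4 − 4q − 2q = 0, i.e. q = 341.4/6 = 56.9.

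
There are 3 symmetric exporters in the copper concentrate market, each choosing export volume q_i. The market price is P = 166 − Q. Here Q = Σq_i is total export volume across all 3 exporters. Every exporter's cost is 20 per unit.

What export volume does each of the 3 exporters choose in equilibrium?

A representative exporter's profit is π_i = q_i(166 − Q) − 20q_i, with Q = q_i + Σ_{j≠i} q_j.
First-order condition: 146 − 2q_i − Σ_{j≠i} q_j = 0.
In a symmetric equilibrium every exporter chooses the same q, so Σ_{j≠i} q_j = 2q. The condition becomes 146 − 4q = 0, giving q = 146/4 = 36.5.

36.5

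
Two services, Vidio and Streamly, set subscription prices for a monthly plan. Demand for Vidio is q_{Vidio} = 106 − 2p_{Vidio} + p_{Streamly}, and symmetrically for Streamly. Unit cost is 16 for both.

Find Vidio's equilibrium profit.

1800

Vidio's profit: π = (p_{Vidio} − 16)(106 − 2p_{Vidio} + p_{Streamly}).
∂π/∂p_{Vidio} = 138 − 4p_{Vidio} + p_{Streamly} = 0 ⇒ p_{Vidio} = 34.5 + 0.25p_{Streamly}.
The game is symmetric, so in equilibrium p_{Streamly} = p_{Vidio}: the reaction function gives 0.75p_{Vidio} = 34.5, hence p_{Vidio} = 46.
q_{Vidio} = 106 − 2·46 + 46 = 60.
Profit = (46 − 16)·60 = 1800.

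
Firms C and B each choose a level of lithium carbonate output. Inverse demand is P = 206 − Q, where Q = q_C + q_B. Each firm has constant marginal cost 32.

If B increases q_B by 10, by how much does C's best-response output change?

Firm C's profit: π = q_C(206 − (q_C + q_B)) − 32q_C.
∂π/∂q_C = 174 − 2q_C − q_B = 0, so q_C = 87 − 0.5q_B.
The reaction-function slope is −0.5, so a 10-unit rise in q_B moves q_C by −0.5 × 10 = −5. C's best response falls — the actions are strategic substitutes.

-5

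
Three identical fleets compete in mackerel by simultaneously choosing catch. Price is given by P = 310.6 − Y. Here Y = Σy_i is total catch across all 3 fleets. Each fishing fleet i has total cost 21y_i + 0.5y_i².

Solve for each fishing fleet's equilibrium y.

A representative fishing fleet's profit is π_i = y_i(310.6 − Y) − 21y_i − 0.5y_i², with Y = y_i + Σ_{j≠i} y_j.
First-order condition: 289.6 − 3y_i − Σ_{j≠i} y_j = 0.
With identical fishing fleets, set every y_j = y: then 289.6 − 3y − 2y = 0, i.e. y = 289.6/5 = 57.92.

57.92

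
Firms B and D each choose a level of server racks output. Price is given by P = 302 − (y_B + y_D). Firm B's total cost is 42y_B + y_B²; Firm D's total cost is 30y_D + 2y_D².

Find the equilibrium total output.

92

Firm B's profit: π = y_B(302 − (y_B + y_D)) − 42y_B − y_B².
∂π/∂y_B = 260 − 4y_B − y_D = 0, so y_B = 65 − 0.25y_D.
For D: ∂π/∂y_D = 272 − 6y_D − y_B = 0 ⇒ y_D = 136/3 − (1/6)y_B.
Substituting the second reaction function into the first: y_B = 65 − 0.25(136/3 − (1/6)y_B), which gives (23/24)y_B = 161/3 ⇒ y_B = 56.
Then y_D = 136/3 − (1/6)·56 = 36.
Total output: 56 + 36 = 92.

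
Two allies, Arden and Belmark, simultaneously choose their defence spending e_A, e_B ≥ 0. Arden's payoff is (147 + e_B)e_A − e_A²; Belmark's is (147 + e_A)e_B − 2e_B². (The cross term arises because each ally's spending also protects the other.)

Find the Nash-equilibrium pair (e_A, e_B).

Expanding Arden's payoff: 147e_A + e_Be_A − e_A².
∂π/∂e_A = 147 + e_B − 2e_A = 0, so e_A = 73.5 + 0.5e_B.
Likewise for Belmark: e_B = 36.75 + 0.25e_A.
Solving the two reaction functions simultaneously: (1 − (0.5)(0.25))e_A = 73.5 + 0.5·36.75, so 0.875e_A = 91.875 and e_A = 105.
Then e_B = 36.75 + 0.25·105 = 63.

105, 63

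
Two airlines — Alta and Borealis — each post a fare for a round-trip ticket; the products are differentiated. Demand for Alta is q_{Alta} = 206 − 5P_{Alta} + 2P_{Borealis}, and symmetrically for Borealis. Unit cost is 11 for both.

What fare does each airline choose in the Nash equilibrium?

32.625

Alta's profit: π = (P_{Alta} − 11)(206 − 5P_{Alta} + 2P_{Borealis}).
∂π/∂P_{Alta} = 261 − 10P_{Alta} + 2P_{Borealis} = 0 ⇒ P_{Alta} = 26.1 + 0.2P_{Borealis}.
By symmetry P_{Borealis} = P_{Alta}; substituting into the reaction function, 0.8P_{Alta} = 26.1 and P_{Alta} = 32.625.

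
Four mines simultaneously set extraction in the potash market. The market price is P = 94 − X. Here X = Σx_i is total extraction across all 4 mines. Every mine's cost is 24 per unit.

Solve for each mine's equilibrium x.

A representative mine's profit is π_i = x_i(94 − X) − 24x_i, with X = x_i + Σ_{j≠i} x_j.
First-order condition: 70 − 2x_i − Σ_{j≠i} x_j = 0.
In a symmetric equilibrium every mine chooses the same x, so Σ_{j≠i} x_j = 3x. The condition becomes 70 − 5x = 0, giving x = 70/5 = 14.

14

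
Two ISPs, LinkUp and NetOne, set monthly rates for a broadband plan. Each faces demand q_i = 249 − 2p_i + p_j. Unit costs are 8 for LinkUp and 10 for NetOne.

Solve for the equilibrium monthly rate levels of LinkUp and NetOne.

LinkUp's profit: π = (p_{LinkUp} − 8)(249 − 2p_{LinkUp} + p_{NetOne}).
∂π/∂p_{LinkUp} = 265 − 4p_{LinkUp} + p_{NetOne} = 0 ⇒ p_{LinkUp} = 66.25 + 0.25p_{NetOne}.
Similarly p_{NetOne} = 67.25 + 0.25p_{LinkUp}.
Substituting the second reaction function into the first: p_{LinkUp} = 66.25 + 0.25(67.25 + 0.25p_{LinkUp}), which gives 0.9375p_{LinkUp} = 83.0625 ⇒ p_{LinkUp} = 88.6.
Then p_{NetOne} = 67.25 + 0.25·88.6 = 89.4.

88.6, 89.4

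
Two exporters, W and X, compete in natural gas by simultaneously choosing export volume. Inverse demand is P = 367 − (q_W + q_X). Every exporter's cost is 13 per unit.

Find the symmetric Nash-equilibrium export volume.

118

Exporter W's profit: π = q_W(367 − (q_W + q_X)) − 13q_W.
∂π/∂q_W = 354 − 2q_W − q_X = 0, so q_W = 177 − 0.5q_X.
The game is symmetric, so in equilibrium q_X = q_W: the reaction function gives 1.5q_W = 177, hence q_W = 118.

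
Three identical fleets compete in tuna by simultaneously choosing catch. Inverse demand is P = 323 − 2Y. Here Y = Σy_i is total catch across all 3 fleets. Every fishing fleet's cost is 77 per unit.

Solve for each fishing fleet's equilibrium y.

30.75

A representative fishing fleet's profit is π_i = y_i(323 − 2Y) − 77y_i, with Y = y_i + Σ_{j≠i} y_j.
First-order condition: 246 − 4y_i − 2Σ_{j≠i} y_j = 0.
With identical fishing fleets, set every y_j = y: then 246 − 4y − 4y = 0, i.e. y = 246/8 = 30.75.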